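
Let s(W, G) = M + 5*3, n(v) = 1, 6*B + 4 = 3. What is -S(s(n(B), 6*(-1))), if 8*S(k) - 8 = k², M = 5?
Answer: -51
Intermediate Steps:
B = -⅙ (B = -⅔ + (⅙)*3 = -⅔ + ½ = -⅙ ≈ -0.16667)
s(W, G) = 20 (s(W, G) = 5 + 5*3 = 5 + 15 = 20)
S(k) = 1 + k²/8
-S(s(n(B), 6*(-1))) = -(1 + (⅛)*20²) = -(1 + (⅛)*400) = -(1 + 50) = -1*51 = -51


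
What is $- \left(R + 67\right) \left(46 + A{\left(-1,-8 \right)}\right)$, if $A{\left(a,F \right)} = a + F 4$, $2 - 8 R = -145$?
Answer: $- \frac{8879}{8} \approx -1109.9$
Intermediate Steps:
$R = \frac{147}{8}$ ($R = \frac{1}{4} - - \frac{145}{8} = \frac{1}{4} + \frac{145}{8} = \frac{147}{8} \approx 18.375$)
$A{\left(a,F \right)} = a + 4 F$
$- \left(R + 67\right) \left(46 + A{\left(-1,-8 \right)}\right) = - \left(\frac{147}{8} + 67\right) \left(46 + \left(-1 + 4 \left(-8\right)\right)\right) = - \frac{683 \left(46 - 33\right)}{8} = - \frac{683 \cdot 13}{8} = \left(-1\right) \frac{8879}{8} = - \frac{8879}{8}$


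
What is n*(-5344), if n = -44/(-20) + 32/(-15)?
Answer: -5344/15 ≈ -356.27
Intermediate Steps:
n = 1/15 (n = -44*(-1/20) + 32*(-1/15) = 11/5 - 32/15 = 1/15 ≈ 0.066667)
n*(-5344) = (1/15)*(-5344) = -5344/15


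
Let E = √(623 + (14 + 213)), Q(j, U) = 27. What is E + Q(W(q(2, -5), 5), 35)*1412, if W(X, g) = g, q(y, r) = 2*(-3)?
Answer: 38124 + 5*√34 ≈ 38153.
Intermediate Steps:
q(y, r) = -6
E = 5*√34 (E = √(623 + 227) = √850 = 5*√34 ≈ 29.155)
E + Q(W(q(2, -5), 5), 35)*1412 = 5*√34 + 27*1412 = 5*√34 + 38124 = 38124 + 5*√34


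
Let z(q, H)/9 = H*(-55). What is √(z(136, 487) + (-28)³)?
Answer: I*√263017 ≈ 512.85*I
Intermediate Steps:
z(q, H) = -495*H (z(q, H) = 9*(H*(-55)) = 9*(-55*H) = -495*H)
√(z(136, 487) + (-28)³) = √(-495*487 + (-28)³) = √(-241065 - 21952) = √(-263017) = I*√263017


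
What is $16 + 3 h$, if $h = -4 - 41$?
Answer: $-119$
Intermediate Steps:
$h = -45$
$16 + 3 h = 16 + 3 \left(-45\right) = 16 - 135 = -119$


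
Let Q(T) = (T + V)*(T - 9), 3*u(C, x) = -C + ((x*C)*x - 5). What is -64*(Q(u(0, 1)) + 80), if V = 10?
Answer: 5120/9 ≈ 568.89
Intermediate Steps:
u(C, x) = -5/3 - C/3 + C*x²/3 (u(C, x) = (-C + ((x*C)*x - 5))/3 = (-C + ((C*x)*x - 5))/3 = (-C + (C*x² - 5))/3 = (-C + (-5 + C*x²))/3 = (-5 - C + C*x²)/3 = -5/3 - C/3 + C*x²/3)
Q(T) = (-9 + T)*(10 + T) (Q(T) = (T + 10)*(T - 9) = (10 + T)*(-9 + T) = (-9 + T)*(10 + T))
-64*(Q(u(0, 1)) + 80) = -64*((-90 + (-5/3 - ⅓*0 + (⅓)*0*1²) + (-5/3 - ⅓*0 + (⅓)*0*1²)²) + 80) = -64*((-90 + (-5/3 + 0 + (⅓)*0*1) + (-5/3 + 0 + (⅓)*0*1)²) + 80) = -64*((-90 + (-5/3 + 0 + 0) + (-5/3 + 0 + 0)²) + 80) = -64*((-90 - 5/3 + (-5/3)²) + 80) = -64*((-90 - 5/3 + 25/9) + 80) = -64*(-800/9 + 80) = -64*(-80/9) = 5120/9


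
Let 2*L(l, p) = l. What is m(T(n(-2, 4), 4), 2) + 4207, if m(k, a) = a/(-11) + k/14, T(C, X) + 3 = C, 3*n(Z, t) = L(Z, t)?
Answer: 971720/231 ≈ 4206.6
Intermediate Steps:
L(l, p) = l/2
n(Z, t) = Z/6 (n(Z, t) = (Z/2)/3 = Z/6)
T(C, X) = -3 + C
m(k, a) = -a/11 + k/14 (m(k, a) = a*(-1/11) + k*(1/14) = -a/11 + k/14)
m(T(n(-2, 4), 4), 2) + 4207 = (-1/11*2 + (-3 + (⅙)*(-2))/14) + 4207 = (-2/11 + (-3 - ⅓)/14) + 4207 = (-2/11 + (1/14)*(-10/3)) + 4207 = (-2/11 - 5/21) + 4207 = -97/231 + 4207 = 971720/231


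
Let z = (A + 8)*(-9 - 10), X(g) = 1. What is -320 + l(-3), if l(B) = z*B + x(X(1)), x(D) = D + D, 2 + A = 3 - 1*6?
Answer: -147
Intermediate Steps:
A = -5 (A = -2 + (3 - 1*6) = -2 + (3 - 6) = -2 - 3 = -5)
x(D) = 2*D
z = -57 (z = (-5 + 8)*(-9 - 10) = 3*(-19) = -57)
l(B) = 2 - 57*B (l(B) = -57*B + 2*1 = -57*B + 2 = 2 - 57*B)
-320 + l(-3) = -320 + (2 - 57*(-3)) = -320 + (2 + 171) = -320 + 173 = -147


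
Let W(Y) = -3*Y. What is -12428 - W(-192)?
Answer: -13004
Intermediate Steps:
-12428 - W(-192) = -12428 - (-3)*(-192) = -12428 - 1*576 = -12428 - 576 = -13004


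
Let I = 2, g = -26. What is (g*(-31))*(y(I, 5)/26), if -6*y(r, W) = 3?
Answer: -31/2 ≈ -15.500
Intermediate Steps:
y(r, W) = -½ (y(r, W) = -⅙*3 = -½)
(g*(-31))*(y(I, 5)/26) = (-26*(-31))*(-½/26) = 806*(-½*1/26) = 806*(-1/52) = -31/2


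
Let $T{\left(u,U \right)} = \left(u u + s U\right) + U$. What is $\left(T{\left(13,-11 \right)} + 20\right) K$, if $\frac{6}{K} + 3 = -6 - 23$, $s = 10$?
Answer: $- \frac{51}{4} \approx -12.75$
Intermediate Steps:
$T{\left(u,U \right)} = u^{2} + 11 U$ ($T{\left(u,U \right)} = \left(u u + 10 U\right) + U = \left(u^{2} + 10 U\right) + U = u^{2} + 11 U$)
$K = - \frac{3}{16}$ ($K = \frac{6}{-3 - 29} = \frac{6}{-32} = 6 \left(- \frac{1}{32}\right) = - \frac{3}{16} \approx -0.1875$)
$\left(T{\left(13,-11 \right)} + 20\right) K = \left(\left(13^{2} + 11 \left(-11\right)\right) + 20\right) \left(- \frac{3}{16}\right) = \left(\left(169 - 121\right) + 20\right) \left(- \frac{3}{16}\right) = \left(48 + 20\right) \left(- \frac{3}{16}\right) = 68 \left(- \frac{3}{16}\right) = - \frac{51}{4}$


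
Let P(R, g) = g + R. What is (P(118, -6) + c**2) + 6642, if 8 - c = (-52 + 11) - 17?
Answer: 11110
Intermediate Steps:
P(R, g) = R + g
c = 66 (c = 8 - ((-52 + 11) - 17) = 8 - (-41 - 17) = 8 - 1*(-58) = 8 + 58 = 66)
(P(118, -6) + c**2) + 6642 = ((118 - 6) + 66**2) + 6642 = (112 + 4356) + 6642 = 4468 + 6642 = 11110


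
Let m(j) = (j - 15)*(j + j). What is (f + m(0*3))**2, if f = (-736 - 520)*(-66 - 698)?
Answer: 920801453056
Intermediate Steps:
f = 959584 (f = -1256*(-764) = 959584)
m(j) = 2*j*(-15 + j) (m(j) = (-15 + j)*(2*j) = 2*j*(-15 + j))
(f + m(0*3))**2 = (959584 + 2*(0*3)*(-15 + 0*3))**2 = (959584 + 2*0*(-15 + 0))**2 = (959584 + 2*0*(-15))**2 = (959584 + 0)**2 = 959584**2 = 920801453056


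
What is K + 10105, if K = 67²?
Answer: 14594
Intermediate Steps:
K = 4489
K + 10105 = 4489 + 10105 = 14594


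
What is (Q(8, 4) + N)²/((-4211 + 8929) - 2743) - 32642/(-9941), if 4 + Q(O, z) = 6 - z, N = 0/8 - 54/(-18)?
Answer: 64477891/19633475 ≈ 3.2841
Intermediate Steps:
N = 3 (N = 0*(⅛) - 54*(-1/18) = 0 + 3 = 3)
Q(O, z) = 2 - z (Q(O, z) = -4 + (6 - z) = 2 - z)
(Q(8, 4) + N)²/((-4211 + 8929) - 2743) - 32642/(-9941) = ((2 - 1*4) + 3)²/((-4211 + 8929) - 2743) - 32642/(-9941) = ((2 - 4) + 3)²/(4718 - 2743) - 32642*(-1/9941) = (-2 + 3)²/1975 + 32642/9941 = 1²*(1/1975) + 32642/9941 = 1*(1/1975) + 32642/9941 = 1/1975 + 32642/9941 = 64477891/19633475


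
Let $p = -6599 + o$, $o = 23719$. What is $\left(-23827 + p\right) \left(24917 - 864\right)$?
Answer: $-161323471$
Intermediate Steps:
$p = 17120$ ($p = -6599 + 23719 = 17120$)
$\left(-23827 + p\right) \left(24917 - 864\right) = \left(-23827 + 17120\right) \left(24917 - 864\right) = \left(-6707\right) 24053 = -161323471$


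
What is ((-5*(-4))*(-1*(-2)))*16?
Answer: 640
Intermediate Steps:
((-5*(-4))*(-1*(-2)))*16 = (20*2)*16 = 40*16 = 640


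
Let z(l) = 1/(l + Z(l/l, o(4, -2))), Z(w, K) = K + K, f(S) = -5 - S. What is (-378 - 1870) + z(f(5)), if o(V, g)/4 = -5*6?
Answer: -562001/250 ≈ -2248.0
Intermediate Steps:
o(V, g) = -120 (o(V, g) = 4*(-5*6) = 4*(-30) = -120)
Z(w, K) = 2*K
z(l) = 1/(-240 + l) (z(l) = 1/(l + 2*(-120)) = 1/(l - 240) = 1/(-240 + l))
(-378 - 1870) + z(f(5)) = (-378 - 1870) + 1/(-240 + (-5 - 1*5)) = -2248 + 1/(-240 + (-5 - 5)) = -2248 + 1/(-240 - 10) = -2248 + 1/(-250) = -2248 - 1/250 = -562001/250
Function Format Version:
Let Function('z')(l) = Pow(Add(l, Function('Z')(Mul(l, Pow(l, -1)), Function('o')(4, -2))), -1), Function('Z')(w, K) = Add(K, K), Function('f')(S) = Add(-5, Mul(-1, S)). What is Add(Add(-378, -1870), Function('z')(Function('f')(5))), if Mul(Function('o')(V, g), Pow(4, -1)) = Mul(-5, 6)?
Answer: Rational(-562001, 250) ≈ -2248.0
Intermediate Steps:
Function('o')(V, g) = -120 (Function('o')(V, g) = Mul(4, Mul(-5, 6)) = Mul(4, -30) = -120)
Function('Z')(w, K) = Mul(2, K)
Function('z')(l) = Pow(Add(-240, l), -1) (Function('z')(l) = Pow(Add(l, Mul(2, -120)), -1) = Pow(Add(l, -240), -1) = Pow(Add(-240, l), -1))
Add(Add(-378, -1870), Function('z')(Function('f')(5))) = Add(Add(-378, -1870), Pow(Add(-240, Add(-5, Mul(-1, 5))), -1)) = Add(-2248, Pow(Add(-240, Add(-5, -5)), -1)) = Add(-2248, Pow(Add(-240, -10), -1)) = Add(-2248, Pow(-250, -1)) = Add(-2248, Rational(-1, 250)) = Rational(-562001, 250)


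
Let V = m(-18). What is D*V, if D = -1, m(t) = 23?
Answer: -23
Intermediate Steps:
V = 23
D*V = -1*23 = -23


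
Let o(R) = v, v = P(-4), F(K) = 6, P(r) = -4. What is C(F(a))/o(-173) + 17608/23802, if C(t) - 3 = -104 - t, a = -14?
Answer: 1308623/47604 ≈ 27.490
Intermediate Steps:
v = -4
o(R) = -4
C(t) = -101 - t (C(t) = 3 + (-104 - t) = -101 - t)
C(F(a))/o(-173) + 17608/23802 = (-101 - 1*6)/(-4) + 17608/23802 = (-101 - 6)*(-¼) + 17608*(1/23802) = -107*(-¼) + 8804/11901 = 107/4 + 8804/11901 = 1308623/47604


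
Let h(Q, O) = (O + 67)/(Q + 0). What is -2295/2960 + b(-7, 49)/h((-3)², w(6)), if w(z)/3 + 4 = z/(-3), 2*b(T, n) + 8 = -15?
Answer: -83763/29008 ≈ -2.8876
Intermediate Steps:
b(T, n) = -23/2 (b(T, n) = -4 + (½)*(-15) = -4 - 15/2 = -23/2)
w(z) = -12 - z (w(z) = -12 + 3*(z/(-3)) = -12 + 3*(-z/3) = -12 - z)
h(Q, O) = (67 + O)/Q
-2295/2960 + b(-7, 49)/h((-3)², w(6)) = -2295/2960 - 23*9/(67 + (-12 - 1*6))/2 = -2295*1/2960 - 23*9/(67 + (-12 - 6))/2 = -459/592 - 23*9/(67 - 18)/2 = -459/592 - 23/(2*((⅑)*49)) = -459/592 - 23/(2*49/9) = -459/592 - 23/2*9/49 = -459/592 - 207/98 = -83763/29008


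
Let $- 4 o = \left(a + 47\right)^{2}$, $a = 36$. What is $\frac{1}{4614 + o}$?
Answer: $\frac{4}{11567} \approx 0.00034581$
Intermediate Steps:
$o = - \frac{6889}{4}$ ($o = - \frac{\left(36 + 47\right)^{2}}{4} = - \frac{83^{2}}{4} = \left(- \frac{1}{4}\right) 6889 = - \frac{6889}{4} \approx -1722.3$)
$\frac{1}{4614 + o} = \frac{1}{4614 - \frac{6889}{4}} = \frac{1}{\frac{11567}{4}} = \frac{4}{11567}$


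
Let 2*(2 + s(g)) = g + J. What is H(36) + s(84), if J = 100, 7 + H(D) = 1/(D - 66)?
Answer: 2489/30 ≈ 82.967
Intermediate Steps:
H(D) = -7 + 1/(-66 + D) (H(D) = -7 + 1/(D - 66) = -7 + 1/(-66 + D))
s(g) = 48 + g/2 (s(g) = -2 + (g + 100)/2 = -2 + (100 + g)/2 = -2 + (50 + g/2) = 48 + g/2)
H(36) + s(84) = (463 - 7*36)/(-66 + 36) + (48 + (1/2)*84) = (463 - 252)/(-30) + (48 + 42) = -1/30*211 + 90 = -211/30 + 90 = 2489/30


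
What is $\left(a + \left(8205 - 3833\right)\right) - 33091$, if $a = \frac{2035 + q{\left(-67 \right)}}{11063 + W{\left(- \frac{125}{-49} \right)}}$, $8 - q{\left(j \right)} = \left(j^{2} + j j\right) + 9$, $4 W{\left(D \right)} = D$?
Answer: $- \frac{62277737111}{2168473} \approx -28720.0$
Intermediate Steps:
$W{\left(D \right)} = \frac{D}{4}$
$q{\left(j \right)} = -1 - 2 j^{2}$ ($q{\left(j \right)} = 8 - \left(\left(j^{2} + j j\right) + 9\right) = 8 - \left(\left(j^{2} + j^{2}\right) + 9\right) = 8 - \left(2 j^{2} + 9\right) = 8 - \left(9 + 2 j^{2}\right) = -1 - 2 j^{2}$)
$a = - \frac{1361024}{2168473}$ ($a = \frac{2035 - \left(1 + 2 \left(-67\right)^{2}\right)}{11063 + \frac{\left(-125\right) \frac{1}{-49}}{4}} = \frac{2035 - 8979}{11063 + \frac{\left(-125\right) \left(- \frac{1}{49}\right)}{4}} = \frac{2035 - 8979}{11063 + \frac{1}{4} \cdot \frac{125}{49}} = \frac{2035 - 8979}{11063 + \frac{125}{196}} = - \frac{6944}{\frac{2168473}{196}} = \left(-6944\right) \frac{196}{2168473} = - \frac{1361024}{2168473} \approx -0.62764$)
$\left(a + \left(8205 - 3833\right)\right) - 33091 = \left(- \frac{1361024}{2168473} + \left(8205 - 3833\right)\right) - 33091 = \left(- \frac{1361024}{2168473} + 4372\right) - 33091 = \frac{9479202932}{2168473} - 33091 = - \frac{62277737111}{2168473}$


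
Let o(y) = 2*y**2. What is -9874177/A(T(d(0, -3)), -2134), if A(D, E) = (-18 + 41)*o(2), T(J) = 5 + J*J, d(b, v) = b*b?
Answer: -9874177/184 ≈ -53664.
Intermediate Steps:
d(b, v) = b**2
T(J) = 5 + J**2
A(D, E) = 184 (A(D, E) = (-18 + 41)*(2*2**2) = 23*(2*4) = 23*8 = 184)
-9874177/A(T(d(0, -3)), -2134) = -9874177/184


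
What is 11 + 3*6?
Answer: 29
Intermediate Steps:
11 + 3*6 = 11 + 18 = 29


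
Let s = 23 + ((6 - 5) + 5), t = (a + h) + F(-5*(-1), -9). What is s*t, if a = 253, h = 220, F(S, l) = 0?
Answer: 13717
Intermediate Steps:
t = 473 (t = (253 + 220) + 0 = 473 + 0 = 473)
s = 29 (s = 23 + (1 + 5) = 23 + 6 = 29)
s*t = 29*473 = 13717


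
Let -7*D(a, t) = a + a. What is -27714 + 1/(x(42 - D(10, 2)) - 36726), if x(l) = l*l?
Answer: -47140904341/1700978 ≈ -27714.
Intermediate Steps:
D(a, t) = -2*a/7 (D(a, t) = -(a + a)/7 = -2*a/7)
x(l) = l**2
-27714 + 1/(x(42 - D(10, 2)) - 36726) = -27714 + 1/((42 - (-2)*10/7)**2 - 36726) = -27714 + 1/((42 - 1*(-20/7))**2 - 36726) = -27714 + 1/((42 + 20/7)**2 - 36726) = -27714 + 1/((314/7)**2 - 36726) = -27714 + 1/(98596/49 - 36726) = -27714 + 1/(-1700978/49) = -27714 - 49/1700978 = -47140904341/1700978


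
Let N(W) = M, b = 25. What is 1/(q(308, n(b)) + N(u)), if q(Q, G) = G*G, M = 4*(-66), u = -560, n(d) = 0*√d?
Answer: -1/264 ≈ -0.0037879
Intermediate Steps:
n(d) = 0
M = -264
N(W) = -264
q(Q, G) = G²
1/(q(308, n(b)) + N(u)) = 1/(0² - 264) = 1/(0 - 264) = 1/(-264) = -1/264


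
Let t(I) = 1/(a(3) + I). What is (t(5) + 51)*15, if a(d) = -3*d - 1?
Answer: 762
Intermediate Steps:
a(d) = -1 - 3*d
t(I) = 1/(-10 + I) (t(I) = 1/((-1 - 3*3) + I) = 1/((-1 - 9) + I) = 1/(-10 + I))
(t(5) + 51)*15 = (1/(-10 + 5) + 51)*15 = (1/(-5) + 51)*15 = (-⅕ + 51)*15 = (254/5)*15 = 762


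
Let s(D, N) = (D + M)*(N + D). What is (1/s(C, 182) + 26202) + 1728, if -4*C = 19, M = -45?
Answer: 3940671614/141091 ≈ 27930.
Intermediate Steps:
C = -19/4 (C = -¼*19 = -19/4 ≈ -4.7500)
s(D, N) = (-45 + D)*(D + N) (s(D, N) = (D - 45)*(N + D) = (-45 + D)*(D + N))
(1/s(C, 182) + 26202) + 1728 = (1/((-19/4)² - 45*(-19/4) - 45*182 - 19/4*182) + 26202) + 1728 = (1/(361/16 + 855/4 - 8190 - 1729/2) + 26202) + 1728 = (1/(-141091/16) + 26202) + 1728 = (-16/141091 + 26202) + 1728 = 3696866366/141091 + 1728 = 3940671614/141091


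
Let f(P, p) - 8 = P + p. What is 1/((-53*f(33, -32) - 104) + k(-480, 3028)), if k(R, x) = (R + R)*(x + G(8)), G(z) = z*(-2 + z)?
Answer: -1/2953541 ≈ -3.3858e-7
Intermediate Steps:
f(P, p) = 8 + P + p (f(P, p) = 8 + (P + p) = 8 + P + p)
k(R, x) = 2*R*(48 + x) (k(R, x) = (R + R)*(x + 8*(-2 + 8)) = (2*R)*(x + 8*6) = (2*R)*(x + 48) = (2*R)*(48 + x) = 2*R*(48 + x))
1/((-53*f(33, -32) - 104) + k(-480, 3028)) = 1/((-53*(8 + 33 - 32) - 104) + 2*(-480)*(48 + 3028)) = 1/((-53*9 - 104) + 2*(-480)*3076) = 1/((-477 - 104) - 2952960) = 1/(-581 - 2952960) = 1/(-2953541) = -1/2953541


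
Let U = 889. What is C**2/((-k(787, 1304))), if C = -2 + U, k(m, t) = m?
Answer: -786769/787 ≈ -999.71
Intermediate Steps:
C = 887 (C = -2 + 889 = 887)
C**2/((-k(787, 1304))) = 887**2/((-1*787)) = 786769/(-787) = 786769*(-1/787) = -786769/787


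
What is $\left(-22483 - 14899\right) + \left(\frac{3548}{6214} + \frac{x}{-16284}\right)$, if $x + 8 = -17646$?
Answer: $- \frac{945617836711}{25297194} \approx -37380.0$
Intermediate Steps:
$x = -17654$ ($x = -8 - 17646 = -17654$)
$\left(-22483 - 14899\right) + \left(\frac{3548}{6214} + \frac{x}{-16284}\right) = \left(-22483 - 14899\right) + \left(\frac{3548}{6214} - \frac{17654}{-16284}\right) = \left(-22483 - 14899\right) + \left(3548 \cdot \frac{1}{6214} - - \frac{8827}{8142}\right) = -37382 + \left(\frac{1774}{3107} + \frac{8827}{8142}\right) = -37382 + \frac{41869397}{25297194} = - \frac{945617836711}{25297194}$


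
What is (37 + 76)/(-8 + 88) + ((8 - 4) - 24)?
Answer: -1487/80 ≈ -18.587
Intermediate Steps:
(37 + 76)/(-8 + 88) + ((8 - 4) - 24) = 113/80 + (4 - 24) = (1/80)*113 - 20 = 113/80 - 20 = -1487/80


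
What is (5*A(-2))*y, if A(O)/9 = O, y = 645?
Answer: -58050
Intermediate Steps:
A(O) = 9*O
(5*A(-2))*y = (5*(9*(-2)))*645 = (5*(-18))*645 = -90*645 = -58050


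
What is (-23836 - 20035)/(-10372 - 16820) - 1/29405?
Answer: 1289999563/799580760 ≈ 1.6133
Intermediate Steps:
(-23836 - 20035)/(-10372 - 16820) - 1/29405 = -43871/(-27192) - 1*1/29405 = -43871*(-1/27192) - 1/29405 = 43871/27192 - 1/29405 = 1289999563/799580760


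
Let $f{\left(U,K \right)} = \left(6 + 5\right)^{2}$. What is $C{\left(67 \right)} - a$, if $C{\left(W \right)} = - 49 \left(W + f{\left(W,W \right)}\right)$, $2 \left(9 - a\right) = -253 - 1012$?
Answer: $- \frac{19707}{2} \approx -9853.5$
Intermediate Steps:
$f{\left(U,K \right)} = 121$ ($f{\left(U,K \right)} = 11^{2} = 121$)
$a = \frac{1283}{2}$ ($a = 9 - \frac{-253 - 1012}{2} = 9 - - \frac{1265}{2} = 9 + \frac{1265}{2} = \frac{1283}{2} \approx 641.5$)
$C{\left(W \right)} = -5929 - 49 W$ ($C{\left(W \right)} = - 49 \left(W + 121\right) = - 49 \left(121 + W\right) = -5929 - 49 W$)
$C{\left(67 \right)} - a = \left(-5929 - 3283\right) - \frac{1283}{2} = -9212 - \frac{1283}{2} = - \frac{19707}{2}$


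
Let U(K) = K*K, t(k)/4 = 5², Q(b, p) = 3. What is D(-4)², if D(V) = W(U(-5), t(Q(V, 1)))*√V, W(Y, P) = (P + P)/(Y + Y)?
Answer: -64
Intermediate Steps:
t(k) = 100 (t(k) = 4*5² = 4*25 = 100)
U(K) = K²
W(Y, P) = P/Y (W(Y, P) = (2*P)/((2*Y)) = (2*P)*(1/(2*Y)) = P/Y)
D(V) = 4*√V (D(V) = (100/((-5)²))*√V = (100/25)*√V = (100*(1/25))*√V = 4*√V)
D(-4)² = (4*√(-4))² = (4*(2*I))² = (8*I)² = -64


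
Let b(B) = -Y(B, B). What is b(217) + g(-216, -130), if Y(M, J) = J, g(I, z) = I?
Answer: -433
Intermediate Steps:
b(B) = -B
b(217) + g(-216, -130) = -1*217 - 216 = -217 - 216 = -433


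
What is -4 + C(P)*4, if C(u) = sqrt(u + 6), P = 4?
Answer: -4 + 4*sqrt(10) ≈ 8.6491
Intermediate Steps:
C(u) = sqrt(6 + u)
-4 + C(P)*4 = -4 + sqrt(6 + 4)*4 = -4 + sqrt(10)*4 = -4 + 4*sqrt(10)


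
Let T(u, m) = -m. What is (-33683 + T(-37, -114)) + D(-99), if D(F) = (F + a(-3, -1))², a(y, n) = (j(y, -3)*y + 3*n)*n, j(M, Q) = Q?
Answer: -22544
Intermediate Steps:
a(y, n) = n*(-3*y + 3*n) (a(y, n) = (-3*y + 3*n)*n = n*(-3*y + 3*n))
D(F) = (-6 + F)² (D(F) = (F + 3*(-1)*(-1 - 1*(-3)))² = (F + 3*(-1)*(-1 + 3))² = (F + 3*(-1)*2)² = (F - 6)² = (-6 + F)²)
(-33683 + T(-37, -114)) + D(-99) = (-33683 - 1*(-114)) + (-6 - 99)² = (-33683 + 114) + (-105)² = -33569 + 11025 = -22544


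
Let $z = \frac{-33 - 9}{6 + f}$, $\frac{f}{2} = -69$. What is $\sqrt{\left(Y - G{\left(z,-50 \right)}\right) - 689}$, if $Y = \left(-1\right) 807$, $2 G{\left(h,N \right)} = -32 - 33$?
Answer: $\frac{i \sqrt{5854}}{2} \approx 38.256 i$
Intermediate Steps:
$f = -138$ ($f = 2 \left(-69\right) = -138$)
$z = \frac{7}{22}$ ($z = \frac{-33 - 9}{6 - 138} = - \frac{42}{-132} = \left(-42\right) \left(- \frac{1}{132}\right) = \frac{7}{22} \approx 0.31818$)
$G{\left(h,N \right)} = - \frac{65}{2}$ ($G{\left(h,N \right)} = \frac{-32 - 33}{2} = \frac{1}{2} \left(-65\right) = - \frac{65}{2}$)
$Y = -807$
$\sqrt{\left(Y - G{\left(z,-50 \right)}\right) - 689} = \sqrt{\left(-807 - - \frac{65}{2}\right) - 689} = \sqrt{\left(-807 + \frac{65}{2}\right) - 689} = \sqrt{- \frac{1549}{2} - 689} = \sqrt{- \frac{2927}{2}} = \frac{i \sqrt{5854}}{2}$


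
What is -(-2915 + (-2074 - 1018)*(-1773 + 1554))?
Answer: -674233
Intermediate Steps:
-(-2915 + (-2074 - 1018)*(-1773 + 1554)) = -(-2915 - 3092*(-219)) = -(-2915 + 677148) = -1*674233 = -674233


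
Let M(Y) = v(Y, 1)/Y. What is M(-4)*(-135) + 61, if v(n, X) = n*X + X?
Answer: -161/4 ≈ -40.250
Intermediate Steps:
v(n, X) = X + X*n (v(n, X) = X*n + X = X + X*n)
M(Y) = (1 + Y)/Y (M(Y) = (1*(1 + Y))/Y = (1 + Y)/Y)
M(-4)*(-135) + 61 = ((1 - 4)/(-4))*(-135) + 61 = -¼*(-3)*(-135) + 61 = (¾)*(-135) + 61 = -405/4 + 61 = -161/4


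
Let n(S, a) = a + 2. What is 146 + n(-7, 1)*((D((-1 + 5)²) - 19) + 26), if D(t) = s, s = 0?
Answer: 167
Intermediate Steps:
n(S, a) = 2 + a
D(t) = 0
146 + n(-7, 1)*((D((-1 + 5)²) - 19) + 26) = 146 + (2 + 1)*((0 - 19) + 26) = 146 + 3*(-19 + 26) = 146 + 3*7 = 146 + 21 = 167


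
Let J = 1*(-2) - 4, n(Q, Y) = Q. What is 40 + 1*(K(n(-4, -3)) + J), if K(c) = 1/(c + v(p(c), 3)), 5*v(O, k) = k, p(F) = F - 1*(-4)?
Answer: 573/17 ≈ 33.706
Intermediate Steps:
p(F) = 4 + F (p(F) = F + 4 = 4 + F)
v(O, k) = k/5
K(c) = 1/(3/5 + c) (K(c) = 1/(c + (1/5)*3) = 1/(c + 3/5) = 1/(3/5 + c))
J = -6 (J = -2 - 4 = -6)
40 + 1*(K(n(-4, -3)) + J) = 40 + 1*(5/(3 + 5*(-4)) - 6) = 40 + 1*(5/(3 - 20) - 6) = 40 + 1*(5/(-17) - 6) = 40 + 1*(5*(-1/17) - 6) = 40 + 1*(-5/17 - 6) = 40 + 1*(-107/17) = 40 - 107/17 = 573/17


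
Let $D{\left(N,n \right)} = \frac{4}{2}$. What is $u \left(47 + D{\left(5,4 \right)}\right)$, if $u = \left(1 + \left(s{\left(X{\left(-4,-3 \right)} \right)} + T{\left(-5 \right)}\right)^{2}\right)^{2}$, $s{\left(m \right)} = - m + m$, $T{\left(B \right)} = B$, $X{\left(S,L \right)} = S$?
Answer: $33124$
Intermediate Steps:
$D{\left(N,n \right)} = 2$ ($D{\left(N,n \right)} = 4 \cdot \frac{1}{2} = 2$)
$s{\left(m \right)} = 0$
$u = 676$ ($u = \left(1 + \left(0 - 5\right)^{2}\right)^{2} = \left(1 + \left(-5\right)^{2}\right)^{2} = \left(1 + 25\right)^{2} = 26^{2} = 676$)
$u \left(47 + D{\left(5,4 \right)}\right) = 676 \left(47 + 2\right) = 676 \cdot 49 = 33124$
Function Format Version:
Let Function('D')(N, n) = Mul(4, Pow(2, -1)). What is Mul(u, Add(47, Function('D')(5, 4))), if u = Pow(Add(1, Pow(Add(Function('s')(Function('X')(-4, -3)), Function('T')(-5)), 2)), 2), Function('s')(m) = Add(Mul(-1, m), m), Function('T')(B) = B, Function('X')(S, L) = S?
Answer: 33124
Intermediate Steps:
Function('D')(N, n) = 2 (Function('D')(N, n) = Mul(4, Rational(1, 2)) = 2)
Function('s')(m) = 0
u = 676 (u = Pow(Add(1, Pow(Add(0, -5), 2)), 2) = Pow(Add(1, Pow(-5, 2)), 2) = Pow(Add(1, 25), 2) = Pow(26, 2) = 676)
Mul(u, Add(47, Function('D')(5, 4))) = Mul(676, Add(47, 2)) = Mul(676, 49) = 33124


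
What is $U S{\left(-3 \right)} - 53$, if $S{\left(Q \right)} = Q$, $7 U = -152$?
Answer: $\frac{85}{7} \approx 12.143$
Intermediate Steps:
$U = - \frac{152}{7}$ ($U = \frac{1}{7} \left(-152\right) = - \frac{152}{7} \approx -21.714$)
$U S{\left(-3 \right)} - 53 = \left(- \frac{152}{7}\right) \left(-3\right) - 53 = \frac{456}{7} - 53 = \frac{85}{7}$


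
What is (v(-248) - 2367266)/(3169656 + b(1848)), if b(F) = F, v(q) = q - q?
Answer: -1183633/1585752 ≈ -0.74642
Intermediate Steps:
v(q) = 0
(v(-248) - 2367266)/(3169656 + b(1848)) = (0 - 2367266)/(3169656 + 1848) = -2367266/3171504 = -2367266*1/3171504 = -1183633/1585752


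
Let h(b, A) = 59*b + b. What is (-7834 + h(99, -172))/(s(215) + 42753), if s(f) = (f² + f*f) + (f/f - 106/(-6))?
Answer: -5682/405665 ≈ -0.014007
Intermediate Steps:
h(b, A) = 60*b
s(f) = 56/3 + 2*f² (s(f) = (f² + f²) + (1 - 106*(-⅙)) = 2*f² + (1 + 53/3) = 2*f² + 56/3 = 56/3 + 2*f²)
(-7834 + h(99, -172))/(s(215) + 42753) = (-7834 + 60*99)/((56/3 + 2*215²) + 42753) = (-7834 + 5940)/((56/3 + 2*46225) + 42753) = -1894/((56/3 + 92450) + 42753) = -1894/(277406/3 + 42753) = -1894/405665/3 = -1894*3/405665 = -5682/405665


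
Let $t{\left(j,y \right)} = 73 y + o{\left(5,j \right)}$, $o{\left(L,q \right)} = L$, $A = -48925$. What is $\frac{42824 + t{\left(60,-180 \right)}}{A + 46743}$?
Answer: $- \frac{29689}{2182} \approx -13.606$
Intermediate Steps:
$t{\left(j,y \right)} = 5 + 73 y$ ($t{\left(j,y \right)} = 73 y + 5 = 5 + 73 y$)
$\frac{42824 + t{\left(60,-180 \right)}}{A + 46743} = \frac{42824 + \left(5 + 73 \left(-180\right)\right)}{-48925 + 46743} = \frac{42824 + \left(5 - 13140\right)}{-2182} = \left(42824 - 13135\right) \left(- \frac{1}{2182}\right) = 29689 \left(- \frac{1}{2182}\right) = - \frac{29689}{2182}$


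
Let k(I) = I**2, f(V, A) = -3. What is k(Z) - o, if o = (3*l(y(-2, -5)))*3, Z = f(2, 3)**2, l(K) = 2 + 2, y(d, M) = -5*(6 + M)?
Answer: 45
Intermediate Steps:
y(d, M) = -30 - 5*M
l(K) = 4
Z = 9 (Z = (-3)**2 = 9)
o = 36 (o = (3*4)*3 = 12*3 = 36)
k(Z) - o = 9**2 - 1*36 = 81 - 36 = 45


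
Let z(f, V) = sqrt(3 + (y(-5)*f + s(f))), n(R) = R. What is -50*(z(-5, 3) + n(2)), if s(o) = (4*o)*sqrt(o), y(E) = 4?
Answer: -100 - 50*sqrt(-17 - 20*I*sqrt(5)) ≈ -296.35 + 284.7*I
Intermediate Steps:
s(o) = 4*o**(3/2)
z(f, V) = sqrt(3 + 4*f + 4*f**(3/2)) (z(f, V) = sqrt(3 + (4*f + 4*f**(3/2))) = sqrt(3 + 4*f + 4*f**(3/2)))
-50*(z(-5, 3) + n(2)) = -50*(sqrt(3 + 4*(-5) + 4*(-5)**(3/2)) + 2) = -50*(sqrt(3 - 20 + 4*(-5*I*sqrt(5))) + 2) = -50*(sqrt(3 - 20 - 20*I*sqrt(5)) + 2) = -50*(sqrt(-17 - 20*I*sqrt(5)) + 2) = -50*(2 + sqrt(-17 - 20*I*sqrt(5))) = -100 - 50*sqrt(-17 - 20*I*sqrt(5))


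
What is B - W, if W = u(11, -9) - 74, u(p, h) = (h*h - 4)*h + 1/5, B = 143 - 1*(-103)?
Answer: 5064/5 ≈ 1012.8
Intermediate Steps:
B = 246 (B = 143 + 103 = 246)
u(p, h) = ⅕ + h*(-4 + h²) (u(p, h) = (h² - 4)*h + ⅕ = (-4 + h²)*h + ⅕ = h*(-4 + h²) + ⅕ = ⅕ + h*(-4 + h²))
W = -3834/5 (W = (⅕ + (-9)³ - 4*(-9)) - 74 = (⅕ - 729 + 36) - 74 = -3464/5 - 74 = -3834/5 ≈ -766.80)
B - W = 246 - 1*(-3834/5) = 246 + 3834/5 = 5064/5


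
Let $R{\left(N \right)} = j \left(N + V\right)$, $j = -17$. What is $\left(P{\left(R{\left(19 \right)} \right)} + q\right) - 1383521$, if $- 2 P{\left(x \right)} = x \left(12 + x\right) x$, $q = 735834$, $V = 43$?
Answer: $578139549$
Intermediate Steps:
$R{\left(N \right)} = -731 - 17 N$ ($R{\left(N \right)} = - 17 \left(N + 43\right) = - 17 \left(43 + N\right) = -731 - 17 N$)
$P{\left(x \right)} = - \frac{x^{2} \left(12 + x\right)}{2}$ ($P{\left(x \right)} = - \frac{x \left(12 + x\right) x}{2} = - \frac{x^{2} \left(12 + x\right)}{2}$)
$\left(P{\left(R{\left(19 \right)} \right)} + q\right) - 1383521 = \left(\frac{\left(-731 - 323\right)^{2} \left(-12 - \left(-731 - 323\right)\right)}{2} + 735834\right) - 1383521 = \left(\frac{\left(-1054\right)^{2} \left(-12 - -1054\right)}{2} + 735834\right) - 1383521 = \left(\frac{1}{2} \cdot 1110916 \left(-12 + 1054\right) + 735834\right) - 1383521 = \left(\frac{1}{2} \cdot 1110916 \cdot 1042 + 735834\right) - 1383521 = \left(578787236 + 735834\right) - 1383521 = 579523070 - 1383521 = 578139549$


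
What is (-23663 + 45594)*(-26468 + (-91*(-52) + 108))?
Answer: -474323668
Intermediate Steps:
(-23663 + 45594)*(-26468 + (-91*(-52) + 108)) = 21931*(-26468 + (4732 + 108)) = 21931*(-26468 + 4840) = 21931*(-21628) = -474323668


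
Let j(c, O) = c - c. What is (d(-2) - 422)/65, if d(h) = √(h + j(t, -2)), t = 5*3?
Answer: -422/65 + I*√2/65 ≈ -6.4923 + 0.021757*I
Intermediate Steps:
t = 15
j(c, O) = 0
d(h) = √h (d(h) = √(h + 0) = √h)
(d(-2) - 422)/65 = (√(-2) - 422)/65 = (I*√2 - 422)*(1/65) = (-422 + I*√2)*(1/65) = -422/65 + I*√2/65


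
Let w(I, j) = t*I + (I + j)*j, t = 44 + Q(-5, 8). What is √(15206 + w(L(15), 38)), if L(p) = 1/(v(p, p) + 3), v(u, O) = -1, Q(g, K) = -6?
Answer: 4*√1043 ≈ 129.18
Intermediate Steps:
t = 38 (t = 44 - 6 = 38)
L(p) = ½ (L(p) = 1/(-1 + 3) = 1/2 = ½)
w(I, j) = 38*I + j*(I + j) (w(I, j) = 38*I + (I + j)*j = 38*I + j*(I + j))
√(15206 + w(L(15), 38)) = √(15206 + (38² + 38*(½) + (½)*38)) = √(15206 + (1444 + 19 + 19)) = √(15206 + 1482) = √16688 = 4*√1043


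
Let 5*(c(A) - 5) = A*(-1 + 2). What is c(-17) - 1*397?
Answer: -1977/5 ≈ -395.40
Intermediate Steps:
c(A) = 5 + A/5 (c(A) = 5 + (A*(-1 + 2))/5 = 5 + (A*1)/5 = 5 + A/5)
c(-17) - 1*397 = (5 + (⅕)*(-17)) - 1*397 = (5 - 17/5) - 397 = 8/5 - 397 = -1977/5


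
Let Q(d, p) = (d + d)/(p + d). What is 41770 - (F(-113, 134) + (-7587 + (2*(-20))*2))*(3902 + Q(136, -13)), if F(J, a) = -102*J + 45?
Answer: -1869633362/123 ≈ -1.5200e+7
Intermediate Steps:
Q(d, p) = 2*d/(d + p) (Q(d, p) = (2*d)/(d + p) = 2*d/(d + p))
F(J, a) = 45 - 102*J
41770 - (F(-113, 134) + (-7587 + (2*(-20))*2))*(3902 + Q(136, -13)) = 41770 - ((45 - 102*(-113)) + (-7587 + (2*(-20))*2))*(3902 + 2*136/(136 - 13)) = 41770 - ((45 + 11526) + (-7587 - 40*2))*(3902 + 2*136/123) = 41770 - (11571 + (-7587 - 80))*(3902 + 2*136*(1/123)) = 41770 - (11571 - 7667)*(3902 + 272/123) = 41770 - 3904*480218/123 = 41770 - 1*1874771072/123 = 41770 - 1874771072/123 = -1869633362/123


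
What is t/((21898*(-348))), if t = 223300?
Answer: -1925/65694 ≈ -0.029303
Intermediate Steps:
t/((21898*(-348))) = 223300/((21898*(-348))) = 223300/(-7620504) = 223300*(-1/7620504) = -1925/65694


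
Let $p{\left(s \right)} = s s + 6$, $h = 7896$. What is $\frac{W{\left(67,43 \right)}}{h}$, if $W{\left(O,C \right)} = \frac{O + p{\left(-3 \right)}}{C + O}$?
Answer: $\frac{41}{434280} \approx 9.4409 \cdot 10^{-5}$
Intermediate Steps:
$p{\left(s \right)} = 6 + s^{2}$ ($p{\left(s \right)} = s^{2} + 6 = 6 + s^{2}$)
$W{\left(O,C \right)} = \frac{15 + O}{C + O}$ ($W{\left(O,C \right)} = \frac{O + \left(6 + \left(-3\right)^{2}\right)}{C + O} = \frac{O + \left(6 + 9\right)}{C + O} = \frac{O + 15}{C + O} = \frac{15 + O}{C + O}$)
$\frac{W{\left(67,43 \right)}}{h} = \frac{\frac{1}{43 + 67} \left(15 + 67\right)}{7896} = \frac{1}{110} \cdot 82 \cdot \frac{1}{7896} = \frac{41}{55} \cdot \frac{1}{7896} = \frac{41}{434280}$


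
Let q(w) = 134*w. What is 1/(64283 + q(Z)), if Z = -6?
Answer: 1/63479 ≈ 1.5753e-5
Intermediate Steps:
1/(64283 + q(Z)) = 1/(64283 + 134*(-6)) = 1/(64283 - 804) = 1/63479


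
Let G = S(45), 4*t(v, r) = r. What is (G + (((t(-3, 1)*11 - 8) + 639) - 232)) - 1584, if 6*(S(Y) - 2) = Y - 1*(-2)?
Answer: -14069/12 ≈ -1172.4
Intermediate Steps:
t(v, r) = r/4
S(Y) = 7/3 + Y/6 (S(Y) = 2 + (Y - 1*(-2))/6 = 2 + (Y + 2)/6 = 2 + (2 + Y)/6 = 2 + (1/3 + Y/6) = 7/3 + Y/6)
G = 59/6 (G = 7/3 + (1/6)*45 = 7/3 + 15/2 = 59/6 ≈ 9.8333)
(G + (((t(-3, 1)*11 - 8) + 639) - 232)) - 1584 = (59/6 + (((((1/4)*1)*11 - 8) + 639) - 232)) - 1584 = (59/6 + ((((1/4)*11 - 8) + 639) - 232)) - 1584 = (59/6 + (((11/4 - 8) + 639) - 232)) - 1584 = (59/6 + ((-21/4 + 639) - 232)) - 1584 = (59/6 + (2535/4 - 232)) - 1584 = (59/6 + 1607/4) - 1584 = 4939/12 - 1584 = -14069/12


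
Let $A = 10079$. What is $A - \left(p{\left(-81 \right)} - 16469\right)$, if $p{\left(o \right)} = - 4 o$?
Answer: $26224$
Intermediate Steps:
$A - \left(p{\left(-81 \right)} - 16469\right) = 10079 - \left(\left(-4\right) \left(-81\right) - 16469\right) = 10079 - \left(324 - 16469\right) = 10079 - -16145 = 10079 + 16145 = 26224$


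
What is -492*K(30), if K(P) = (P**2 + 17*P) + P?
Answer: -708480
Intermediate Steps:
K(P) = P**2 + 18*P
-492*K(30) = -14760*(18 + 30) = -14760*48 = -492*1440 = -708480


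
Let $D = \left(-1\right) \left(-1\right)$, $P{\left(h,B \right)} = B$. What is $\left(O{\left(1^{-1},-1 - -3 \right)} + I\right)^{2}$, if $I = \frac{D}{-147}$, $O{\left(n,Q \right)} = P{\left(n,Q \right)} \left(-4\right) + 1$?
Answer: $\frac{1060900}{21609} \approx 49.095$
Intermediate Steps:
$D = 1$
$O{\left(n,Q \right)} = 1 - 4 Q$ ($O{\left(n,Q \right)} = Q \left(-4\right) + 1 = - 4 Q + 1 = 1 - 4 Q$)
$I = - \frac{1}{147}$ ($I = 1 \frac{1}{-147} = 1 \left(- \frac{1}{147}\right) = - \frac{1}{147} \approx -0.0068027$)
$\left(O{\left(1^{-1},-1 - -3 \right)} + I\right)^{2} = \left(\left(1 - 4 \left(-1 - -3\right)\right) - \frac{1}{147}\right)^{2} = \left(\left(1 - 4 \left(-1 + 3\right)\right) - \frac{1}{147}\right)^{2} = \left(\left(1 - 8\right) - \frac{1}{147}\right)^{2} = \left(-7 - \frac{1}{147}\right)^{2} = \left(- \frac{1030}{147}\right)^{2} = \frac{1060900}{21609}$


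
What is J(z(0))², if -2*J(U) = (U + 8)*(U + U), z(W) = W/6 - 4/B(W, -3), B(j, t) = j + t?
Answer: 12544/81 ≈ 154.86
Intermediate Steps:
z(W) = -4/(-3 + W) + W/6 (z(W) = W/6 - 4/(W - 3) = W*(⅙) - 4/(-3 + W) = W/6 - 4/(-3 + W) = -4/(-3 + W) + W/6)
J(U) = -U*(8 + U) (J(U) = -(U + 8)*(U + U)/2 = -(8 + U)*2*U/2 = -U*(8 + U))
J(z(0))² = (-(-24 + 0*(-3 + 0))/(6*(-3 + 0))*(8 + (-24 + 0*(-3 + 0))/(6*(-3 + 0))))² = (-(⅙)*(-24 + 0*(-3))/(-3)*(8 + (⅙)*(-24 + 0*(-3))/(-3)))² = (-(⅙)*(-⅓)*(-24 + 0)*(8 + (⅙)*(-⅓)*(-24 + 0)))² = (-(⅙)*(-⅓)*(-24)*(8 + (⅙)*(-⅓)*(-24)))² = (-1*4/3*(8 + 4/3))² = (-1*4/3*28/3)² = (-112/9)² = 12544/81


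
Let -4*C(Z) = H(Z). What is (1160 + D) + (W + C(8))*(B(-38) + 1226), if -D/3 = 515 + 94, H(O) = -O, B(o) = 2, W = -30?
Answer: -35051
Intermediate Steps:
C(Z) = Z/4 (C(Z) = -(-1)*Z/4 = Z/4)
D = -1827 (D = -3*(515 + 94) = -3*609 = -1827)
(1160 + D) + (W + C(8))*(B(-38) + 1226) = (1160 - 1827) + (-30 + (¼)*8)*(2 + 1226) = -667 + (-30 + 2)*1228 = -667 - 28*1228 = -667 - 34384 = -35051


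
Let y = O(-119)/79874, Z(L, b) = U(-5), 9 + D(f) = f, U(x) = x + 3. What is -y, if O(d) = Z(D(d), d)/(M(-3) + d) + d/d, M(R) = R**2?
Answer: -28/2196535 ≈ -1.2747e-5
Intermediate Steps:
U(x) = 3 + x
D(f) = -9 + f
Z(L, b) = -2 (Z(L, b) = 3 - 5 = -2)
O(d) = 1 - 2/(9 + d) (O(d) = -2/((-3)**2 + d) + d/d = -2/(9 + d) + 1 = 1 - 2/(9 + d))
y = 28/2196535 (y = ((7 - 119)/(9 - 119))/79874 = (-112/(-110))*(1/79874) = -1/110*(-112)*(1/79874) = (56/55)*(1/79874) = 28/2196535 ≈ 1.2747e-5)
-y = -1*28/2196535 = -28/2196535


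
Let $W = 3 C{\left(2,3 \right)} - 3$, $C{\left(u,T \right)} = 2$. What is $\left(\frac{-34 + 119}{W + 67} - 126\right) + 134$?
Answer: $\frac{129}{14} \approx 9.2143$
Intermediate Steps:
$W = 3$ ($W = 3 \cdot 2 - 3 = 6 - 3 = 3$)
$\left(\frac{-34 + 119}{W + 67} - 126\right) + 134 = \left(\frac{-34 + 119}{3 + 67} - 126\right) + 134 = \left(\frac{85}{70} - 126\right) + 134 = \left(85 \cdot \frac{1}{70} - 126\right) + 134 = \left(\frac{17}{14} - 126\right) + 134 = - \frac{1747}{14} + 134 = \frac{129}{14}$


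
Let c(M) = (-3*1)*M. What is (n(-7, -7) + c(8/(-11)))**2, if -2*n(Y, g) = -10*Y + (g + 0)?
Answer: 416025/484 ≈ 859.56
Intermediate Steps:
c(M) = -3*M
n(Y, g) = 5*Y - g/2 (n(Y, g) = -(-10*Y + (g + 0))/2 = -(-10*Y + g)/2 = -(g - 10*Y)/2 = 5*Y - g/2)
(n(-7, -7) + c(8/(-11)))**2 = ((5*(-7) - 1/2*(-7)) - 24/(-11))**2 = ((-35 + 7/2) - 24*(-1)/11)**2 = (-63/2 - 3*(-8/11))**2 = (-63/2 + 24/11)**2 = (-645/22)**2 = 416025/484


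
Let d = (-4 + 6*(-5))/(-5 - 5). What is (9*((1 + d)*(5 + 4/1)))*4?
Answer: 7128/5 ≈ 1425.6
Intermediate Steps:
d = 17/5 (d = (-4 - 30)/(-10) = -34*(-⅒) = 17/5 ≈ 3.4000)
(9*((1 + d)*(5 + 4/1)))*4 = (9*((1 + 17/5)*(5 + 4/1)))*4 = (9*(22*(5 + 4*1)/5))*4 = (9*(22*(5 + 4)/5))*4 = (9*((22/5)*9))*4 = (9*(198/5))*4 = (1782/5)*4 = 7128/5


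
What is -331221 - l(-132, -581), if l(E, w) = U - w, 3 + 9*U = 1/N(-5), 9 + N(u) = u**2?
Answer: -47779441/144 ≈ -3.3180e+5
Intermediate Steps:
N(u) = -9 + u**2
U = -47/144 (U = -1/3 + 1/(9*(-9 + (-5)**2)) = -1/3 + 1/(9*(-9 + 25)) = -1/3 + (1/9)/16 = -1/3 + (1/9)*(1/16) = -1/3 + 1/144 = -47/144 ≈ -0.32639)
l(E, w) = -47/144 - w
-331221 - l(-132, -581) = -331221 - (-47/144 - 1*(-581)) = -331221 - (-47/144 + 581) = -331221 - 1*83617/144 = -331221 - 83617/144 = -47779441/144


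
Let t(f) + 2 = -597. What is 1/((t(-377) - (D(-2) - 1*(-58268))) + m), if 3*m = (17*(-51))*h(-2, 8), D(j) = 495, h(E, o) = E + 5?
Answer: -1/60229 ≈ -1.6603e-5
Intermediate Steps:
h(E, o) = 5 + E
t(f) = -599 (t(f) = -2 - 597 = -599)
m = -867 (m = ((17*(-51))*(5 - 2))/3 = (-867*3)/3 = (⅓)*(-2601) = -867)
1/((t(-377) - (D(-2) - 1*(-58268))) + m) = 1/((-599 - (495 - 1*(-58268))) - 867) = 1/((-599 - (495 + 58268)) - 867) = 1/((-599 - 1*58763) - 867) = 1/((-599 - 58763) - 867) = 1/(-59362 - 867) = 1/(-60229) = -1/60229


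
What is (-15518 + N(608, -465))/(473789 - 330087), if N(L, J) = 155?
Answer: -15363/143702 ≈ -0.10691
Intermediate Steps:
(-15518 + N(608, -465))/(473789 - 330087) = (-15518 + 155)/(473789 - 330087) = -15363/143702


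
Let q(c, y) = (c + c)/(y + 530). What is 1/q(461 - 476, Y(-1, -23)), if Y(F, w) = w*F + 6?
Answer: -559/30 ≈ -18.633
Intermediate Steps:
Y(F, w) = 6 + F*w (Y(F, w) = F*w + 6 = 6 + F*w)
q(c, y) = 2*c/(530 + y) (q(c, y) = (2*c)/(530 + y) = 2*c/(530 + y))
1/q(461 - 476, Y(-1, -23)) = 1/(2*(461 - 476)/(530 + (6 - 1*(-23)))) = 1/(2*(-15)/(530 + (6 + 23))) = 1/(2*(-15)/(530 + 29)) = 1/(2*(-15)/559) = 1/(2*(-15)*(1/559)) = 1/(-30/559) = -559/30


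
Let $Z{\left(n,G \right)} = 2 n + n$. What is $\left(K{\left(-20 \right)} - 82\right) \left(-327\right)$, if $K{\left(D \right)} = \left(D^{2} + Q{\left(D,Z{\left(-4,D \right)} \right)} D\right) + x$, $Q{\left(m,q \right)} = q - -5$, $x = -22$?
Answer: $-142572$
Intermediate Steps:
$Z{\left(n,G \right)} = 3 n$
$Q{\left(m,q \right)} = 5 + q$ ($Q{\left(m,q \right)} = q + 5 = 5 + q$)
$K{\left(D \right)} = -22 + D^{2} - 7 D$ ($K{\left(D \right)} = \left(D^{2} + \left(5 + 3 \left(-4\right)\right) D\right) - 22 = \left(D^{2} + \left(5 - 12\right) D\right) - 22 = \left(D^{2} - 7 D\right) - 22 = -22 + D^{2} - 7 D$)
$\left(K{\left(-20 \right)} - 82\right) \left(-327\right) = \left(\left(-22 + \left(-20\right)^{2} - -140\right) - 82\right) \left(-327\right) = \left(\left(-22 + 400 + 140\right) + \left(-168 + 86\right)\right) \left(-327\right) = \left(518 - 82\right) \left(-327\right) = 436 \left(-327\right) = -142572$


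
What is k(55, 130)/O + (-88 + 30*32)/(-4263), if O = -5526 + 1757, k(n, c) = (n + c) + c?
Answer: -4629413/16067247 ≈ -0.28813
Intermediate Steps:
k(n, c) = n + 2*c (k(n, c) = (c + n) + c = n + 2*c)
O = -3769
k(55, 130)/O + (-88 + 30*32)/(-4263) = (55 + 2*130)/(-3769) + (-88 + 30*32)/(-4263) = (55 + 260)*(-1/3769) + (-88 + 960)*(-1/4263) = 315*(-1/3769) + 872*(-1/4263) = -315/3769 - 872/4263 = -4629413/16067247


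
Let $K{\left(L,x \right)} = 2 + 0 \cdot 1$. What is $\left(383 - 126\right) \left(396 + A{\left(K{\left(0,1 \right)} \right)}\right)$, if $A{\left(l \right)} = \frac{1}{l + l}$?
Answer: $\frac{407345}{4} \approx 1.0184 \cdot 10^{5}$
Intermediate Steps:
$K{\left(L,x \right)} = 2$ ($K{\left(L,x \right)} = 2 + 0 = 2$)
$A{\left(l \right)} = \frac{1}{2 l}$
$\left(383 - 126\right) \left(396 + A{\left(K{\left(0,1 \right)} \right)}\right) = \left(383 - 126\right) \left(396 + \frac{1}{2 \cdot 2}\right) = 257 \left(396 + \frac{1}{2} \cdot \frac{1}{2}\right) = 257 \left(396 + \frac{1}{4}\right) = 257 \cdot \frac{1585}{4} = \frac{407345}{4}$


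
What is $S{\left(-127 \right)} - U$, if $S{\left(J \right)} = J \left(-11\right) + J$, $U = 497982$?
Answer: $-496712$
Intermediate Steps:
$S{\left(J \right)} = - 10 J$ ($S{\left(J \right)} = - 11 J + J = - 10 J$)
$S{\left(-127 \right)} - U = \left(-10\right) \left(-127\right) - 497982 = 1270 - 497982 = -496712$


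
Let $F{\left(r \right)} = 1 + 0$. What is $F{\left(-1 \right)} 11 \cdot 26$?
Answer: $286$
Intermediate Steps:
$F{\left(r \right)} = 1$
$F{\left(-1 \right)} 11 \cdot 26 = 1 \cdot 11 \cdot 26 = 11 \cdot 26 = 286$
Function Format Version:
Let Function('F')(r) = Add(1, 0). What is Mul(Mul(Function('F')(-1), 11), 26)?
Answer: 286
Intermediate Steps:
Function('F')(r) = 1
Mul(Mul(Function('F')(-1), 11), 26) = Mul(Mul(1, 11), 26) = Mul(11, 26) = 286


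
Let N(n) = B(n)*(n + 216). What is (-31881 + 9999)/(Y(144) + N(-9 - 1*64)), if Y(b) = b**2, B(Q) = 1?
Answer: -21882/20879 ≈ -1.0480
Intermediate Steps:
N(n) = 216 + n (N(n) = 1*(n + 216) = 1*(216 + n) = 216 + n)
(-31881 + 9999)/(Y(144) + N(-9 - 1*64)) = (-31881 + 9999)/(144**2 + (216 + (-9 - 1*64))) = -21882/(20736 + (216 + (-9 - 64))) = -21882/(20736 + (216 - 73)) = -21882/(20736 + 143) = -21882/20879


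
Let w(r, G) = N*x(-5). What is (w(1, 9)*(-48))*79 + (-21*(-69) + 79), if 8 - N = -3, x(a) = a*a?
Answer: -1041272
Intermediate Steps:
x(a) = a²
N = 11 (N = 8 - 1*(-3) = 8 + 3 = 11)
w(r, G) = 275 (w(r, G) = 11*(-5)² = 11*25 = 275)
(w(1, 9)*(-48))*79 + (-21*(-69) + 79) = (275*(-48))*79 + (-21*(-69) + 79) = -13200*79 + (1449 + 79) = -1042800 + 1528 = -1041272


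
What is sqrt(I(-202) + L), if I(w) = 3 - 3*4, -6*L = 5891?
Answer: I*sqrt(35670)/6 ≈ 31.478*I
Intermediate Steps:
L = -5891/6 (L = -1/6*5891 = -5891/6 ≈ -981.83)
I(w) = -9 (I(w) = 3 - 12 = -9)
sqrt(I(-202) + L) = sqrt(-9 - 5891/6) = sqrt(-5945/6) = I*sqrt(35670)/6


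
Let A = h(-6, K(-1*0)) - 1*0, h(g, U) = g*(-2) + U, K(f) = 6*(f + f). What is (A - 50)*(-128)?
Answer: 4864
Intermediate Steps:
K(f) = 12*f (K(f) = 6*(2*f) = 12*f)
h(g, U) = U - 2*g (h(g, U) = -2*g + U = U - 2*g)
A = 12 (A = (12*(-1*0) - 2*(-6)) - 1*0 = (12*0 + 12) + 0 = (0 + 12) + 0 = 12 + 0 = 12)
(A - 50)*(-128) = (12 - 50)*(-128) = -38*(-128) = 4864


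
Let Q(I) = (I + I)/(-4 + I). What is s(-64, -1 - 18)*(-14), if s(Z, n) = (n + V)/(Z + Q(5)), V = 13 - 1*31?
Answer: -259/27 ≈ -9.5926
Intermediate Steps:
Q(I) = 2*I/(-4 + I) (Q(I) = (2*I)/(-4 + I) = 2*I/(-4 + I))
V = -18 (V = 13 - 31 = -18)
s(Z, n) = (-18 + n)/(10 + Z) (s(Z, n) = (n - 18)/(Z + 2*5/(-4 + 5)) = (-18 + n)/(Z + 2*5/1) = (-18 + n)/(Z + 2*5*1) = (-18 + n)/(Z + 10) = (-18 + n)/(10 + Z))
s(-64, -1 - 18)*(-14) = ((-18 + (-1 - 18))/(10 - 64))*(-14) = ((-18 - 19)/(-54))*(-14) = -1/54*(-37)*(-14) = (37/54)*(-14) = -259/27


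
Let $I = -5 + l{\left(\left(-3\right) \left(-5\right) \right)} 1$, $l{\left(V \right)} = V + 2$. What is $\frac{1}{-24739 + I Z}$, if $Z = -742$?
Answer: $- \frac{1}{33643} \approx -2.9724 \cdot 10^{-5}$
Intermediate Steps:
$l{\left(V \right)} = 2 + V$
$I = 12$ ($I = -5 + \left(2 - -15\right) 1 = -5 + \left(2 + 15\right) 1 = -5 + 17 \cdot 1 = -5 + 17 = 12$)
$\frac{1}{-24739 + I Z} = \frac{1}{-24739 + 12 \left(-742\right)} = \frac{1}{-24739 - 8904} = \frac{1}{-33643} = - \frac{1}{33643}$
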